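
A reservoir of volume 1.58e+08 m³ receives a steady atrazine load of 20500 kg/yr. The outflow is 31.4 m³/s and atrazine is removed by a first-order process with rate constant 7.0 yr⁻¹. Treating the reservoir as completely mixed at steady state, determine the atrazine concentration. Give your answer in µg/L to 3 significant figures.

9.78 µg/L

Outflow Q = 31.4 m³/s × 3.156e+07 s/yr = 9.909e+08 m³/yr.
Steady-state CSTR mass balance: W = Q·C + k·V·C, so C = W/(Q + kV).
Q + kV = 9.909e+08 + 7.0·1.58e+08 = 2.097e+09 m³/yr.
C = 20500/2.097e+09 = 9.776e-06 kg/m³ = 0.009776 mg/L = 9.776 µg/L.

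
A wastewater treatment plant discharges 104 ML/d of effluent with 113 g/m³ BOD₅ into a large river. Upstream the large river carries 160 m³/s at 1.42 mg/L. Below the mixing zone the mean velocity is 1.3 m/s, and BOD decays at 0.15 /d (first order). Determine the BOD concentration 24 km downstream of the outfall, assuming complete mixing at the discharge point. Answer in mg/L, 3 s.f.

104 ML/d = 1.204 m³/s.
After complete mixing, C₀ = (1.204·113 + 160·1.42) / 161.2 = 2.253 mg/L.
Travel time t = 2.4e+04 m / 1.3 m/s = 1.846e+04 s = 0.2137 d.
C = 2.253·exp(−0.15·0.2137) = 2.253·0.9685 = 2.182 mg/L.

2.18 mg/L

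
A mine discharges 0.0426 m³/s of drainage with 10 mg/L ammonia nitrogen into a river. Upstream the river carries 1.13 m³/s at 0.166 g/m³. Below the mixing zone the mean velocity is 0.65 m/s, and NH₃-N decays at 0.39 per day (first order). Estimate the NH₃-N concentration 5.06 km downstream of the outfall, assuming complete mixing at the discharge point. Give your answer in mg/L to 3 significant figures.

0.505 mg/L

After complete mixing, C₀ = (0.0426·10 + 1.13·0.166) / 1.173 = 0.5233 mg/L.
Travel time t = 5060 m / 0.65 m/s = 7785 s = 0.0901 d.
C = 0.5233·exp(−0.39·0.0901) = 0.5233·0.9655 = 0.5052 mg/L.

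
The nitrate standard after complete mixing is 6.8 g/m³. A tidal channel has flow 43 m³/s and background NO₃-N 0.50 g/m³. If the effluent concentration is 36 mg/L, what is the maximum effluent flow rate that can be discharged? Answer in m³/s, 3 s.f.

Mass balance at complete mixing: C_std·(Q_w + Q_r) = Q_w·C_e + Q_r·C_b.
Rearranging, Q_w = Q_r·(C_std − C_b)/(C_e − C_std) = 43·(6.8 − 0.5) / (36 − 6.8) = 9.277 m³/s.

9.28 m³/s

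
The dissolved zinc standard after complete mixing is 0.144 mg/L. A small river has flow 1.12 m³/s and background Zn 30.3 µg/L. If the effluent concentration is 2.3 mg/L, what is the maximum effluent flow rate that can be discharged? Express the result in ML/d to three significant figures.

5.10 ML/d

30.3 µg/L = 0.0303 mg/L.
Mass balance at complete mixing: C_std·(Q_w + Q_r) = Q_w·C_e + Q_r·C_b.
Rearranging, Q_w = Q_r·(C_std − C_b)/(C_e − C_std) = 1.12·(0.144 − 0.0303) / (2.3 − 0.144) = 0.05906 m³/s.
= 5.103 ML/d.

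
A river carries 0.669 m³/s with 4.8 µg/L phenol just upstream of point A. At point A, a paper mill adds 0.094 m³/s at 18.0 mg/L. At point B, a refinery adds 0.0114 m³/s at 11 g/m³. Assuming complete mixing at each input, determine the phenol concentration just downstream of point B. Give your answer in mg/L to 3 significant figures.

4.8 µg/L = 0.0048 mg/L.
After input A: C = (0.669·0.0048 + 0.094·18) / 0.763 = 2.222 mg/L.
After input B: C = (0.763·2.222 + 0.0114·11) / 0.7744 = 2.351 mg/L.

2.35 mg/L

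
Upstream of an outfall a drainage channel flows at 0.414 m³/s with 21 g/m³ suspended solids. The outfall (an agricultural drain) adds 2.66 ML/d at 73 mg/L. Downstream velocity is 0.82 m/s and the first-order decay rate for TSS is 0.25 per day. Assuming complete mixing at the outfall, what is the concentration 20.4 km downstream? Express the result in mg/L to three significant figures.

2.66 ML/d = 0.03079 m³/s.
After complete mixing, C₀ = (0.03079·73 + 0.414·21) / 0.4448 = 24.6 mg/L.
Travel time t = 2.04e+04 m / 0.82 m/s = 2.488e+04 s = 0.2879 d.
C = 24.6·exp(−0.25·0.2879) = 24.6·0.9305 = 22.89 mg/L.

22.9 mg/L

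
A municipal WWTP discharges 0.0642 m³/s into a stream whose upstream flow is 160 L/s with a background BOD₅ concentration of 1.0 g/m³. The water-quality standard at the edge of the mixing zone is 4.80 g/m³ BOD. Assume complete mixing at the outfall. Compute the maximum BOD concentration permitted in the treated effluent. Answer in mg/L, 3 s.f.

14.3 mg/L

160 L/s = 0.16 m³/s.
Mass balance: 4.8·0.2242 = 0.0642·Cₑ + 0.16·1.
Cₑ = (1.076 − 0.16) / 0.0642 = 14.27 mg/L.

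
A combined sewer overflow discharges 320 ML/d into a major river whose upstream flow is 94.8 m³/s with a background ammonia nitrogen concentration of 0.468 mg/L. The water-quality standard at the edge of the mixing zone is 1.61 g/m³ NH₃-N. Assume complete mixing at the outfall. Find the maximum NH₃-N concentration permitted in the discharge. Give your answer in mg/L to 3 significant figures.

30.8 mg/L

320 ML/d = 3.704 m³/s.
Mass balance: 1.61·98.5 = 3.704·Cₑ + 94.8·0.468.
Cₑ = (158.6 − 44.37) / 3.704 = 30.84 mg/L.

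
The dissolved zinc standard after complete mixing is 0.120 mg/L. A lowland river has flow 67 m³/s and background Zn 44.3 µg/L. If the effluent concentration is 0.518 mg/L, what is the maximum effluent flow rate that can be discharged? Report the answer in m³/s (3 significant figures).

44.3 µg/L = 0.0443 mg/L.
Mass balance at complete mixing: C_std·(Q_w + Q_r) = Q_w·C_e + Q_r·C_b.
Rearranging, Q_w = Q_r·(C_std − C_b)/(C_e − C_std) = 67·(0.12 − 0.0443) / (0.518 − 0.12) = 12.74 m³/s.

12.7 m³/s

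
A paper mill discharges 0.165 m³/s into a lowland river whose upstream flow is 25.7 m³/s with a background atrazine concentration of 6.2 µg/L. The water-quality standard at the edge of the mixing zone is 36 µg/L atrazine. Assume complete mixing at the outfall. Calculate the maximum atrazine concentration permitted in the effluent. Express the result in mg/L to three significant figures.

4.68 mg/L

6.2 µg/L = 0.0062 mg/L.
36 µg/L = 0.036 mg/L.
Mass balance: 0.036·25.86 = 0.165·Cₑ + 25.7·0.0062.
Cₑ = (0.9311 − 0.1593) / 0.165 = 4.678 mg/L.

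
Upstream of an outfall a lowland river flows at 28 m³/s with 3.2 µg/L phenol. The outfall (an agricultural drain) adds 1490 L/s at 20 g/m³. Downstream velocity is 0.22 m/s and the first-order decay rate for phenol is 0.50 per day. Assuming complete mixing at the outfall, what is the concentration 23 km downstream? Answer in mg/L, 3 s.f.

1490 L/s = 1.49 m³/s.
3.2 µg/L = 0.0032 mg/L.
After complete mixing, C₀ = (1.49·20 + 28·0.0032) / 29.49 = 1.014 mg/L.
Travel time t = 2.3e+04 m / 0.22 m/s = 1.045e+05 s = 1.21 d.
C = 1.014·exp(−0.50·1.21) = 1.014·0.5461 = 0.5535 mg/L.

0.553 mg/L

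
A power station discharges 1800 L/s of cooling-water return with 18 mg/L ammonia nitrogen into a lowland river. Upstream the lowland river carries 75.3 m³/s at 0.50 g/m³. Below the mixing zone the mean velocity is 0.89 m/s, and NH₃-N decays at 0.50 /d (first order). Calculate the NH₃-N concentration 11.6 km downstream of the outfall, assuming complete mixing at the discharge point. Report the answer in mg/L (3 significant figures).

1800 L/s = 1.8 m³/s.
After complete mixing, C₀ = (1.8·18 + 75.3·0.5) / 77.1 = 0.9086 mg/L.
Travel time t = 1.16e+04 m / 0.89 m/s = 1.303e+04 s = 0.1509 d.
C = 0.9086·exp(−0.50·0.1509) = 0.9086·0.9273 = 0.8426 mg/L.

0.843 mg/L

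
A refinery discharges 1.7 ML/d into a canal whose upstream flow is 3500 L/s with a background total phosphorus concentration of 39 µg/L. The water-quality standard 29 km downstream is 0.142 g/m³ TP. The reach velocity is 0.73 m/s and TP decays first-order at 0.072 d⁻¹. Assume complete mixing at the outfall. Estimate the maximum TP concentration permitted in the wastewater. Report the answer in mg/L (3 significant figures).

1.7 ML/d = 0.01968 m³/s.
3500 L/s = 3.5 m³/s.
39 µg/L = 0.039 mg/L.
Travel time to the compliance point: t = 2.9e+04/0.73 = 3.973e+04 s = 0.4598 d; decay factor exp(−0.072·0.4598) = 0.9674.
So the concentration just after mixing may be at most 0.142/0.9674 = 0.1468 mg/L.
Mass balance: 0.1468·3.52 = 0.01968·Cₑ + 3.5·0.039.
Cₑ = (0.5166 − 0.1365) / 0.01968 = 19.32 mg/L.

19.3 mg/L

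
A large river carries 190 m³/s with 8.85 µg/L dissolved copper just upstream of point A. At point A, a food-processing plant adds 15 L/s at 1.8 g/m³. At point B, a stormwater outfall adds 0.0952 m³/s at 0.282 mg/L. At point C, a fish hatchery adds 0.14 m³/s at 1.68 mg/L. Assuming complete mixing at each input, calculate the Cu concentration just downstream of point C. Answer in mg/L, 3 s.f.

8.85 µg/L = 0.00885 mg/L.
15 L/s = 0.015 m³/s.
After input A: C = (190·0.00885 + 0.015·1.8) / 190 = 0.008991 mg/L.
After input B: C = (190·0.008991 + 0.0952·0.282) / 190.1 = 0.009128 mg/L.
After input C: C = (190.1·0.009128 + 0.14·1.68) / 190.3 = 0.01036 mg/L.

0.0104 mg/L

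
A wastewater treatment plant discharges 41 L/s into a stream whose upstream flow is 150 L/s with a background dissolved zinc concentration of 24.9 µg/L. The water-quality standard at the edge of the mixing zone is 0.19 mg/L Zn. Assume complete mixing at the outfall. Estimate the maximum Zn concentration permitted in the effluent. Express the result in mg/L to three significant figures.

0.794 mg/L

41 L/s = 0.041 m³/s.
150 L/s = 0.15 m³/s.
24.9 µg/L = 0.0249 mg/L.
Mass balance: 0.19·0.191 = 0.041·Cₑ + 0.15·0.0249.
Cₑ = (0.03629 − 0.003735) / 0.041 = 0.794 mg/L.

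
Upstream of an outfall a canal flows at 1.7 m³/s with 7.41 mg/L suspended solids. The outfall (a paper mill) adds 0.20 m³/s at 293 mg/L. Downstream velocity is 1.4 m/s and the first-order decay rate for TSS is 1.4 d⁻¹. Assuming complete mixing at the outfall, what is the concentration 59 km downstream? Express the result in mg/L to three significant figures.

18.9 mg/L

After complete mixing, C₀ = (0.2·293 + 1.7·7.41) / 1.9 = 37.47 mg/L.
Travel time t = 5.9e+04 m / 1.4 m/s = 4.214e+04 s = 0.4878 d.
C = 37.47·exp(−1.4·0.4878) = 37.47·0.5052 = 18.93 mg/L.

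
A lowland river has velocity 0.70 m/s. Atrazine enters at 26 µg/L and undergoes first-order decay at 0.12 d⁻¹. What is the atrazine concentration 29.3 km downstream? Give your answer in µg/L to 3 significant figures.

Travel time t = 29.3 km / 0.70 m/s = 2.93e+04/0.70 = 4.186e+04 s = 0.4845 d.
First-order decay: C = 26·exp(−0.12·0.4845) = 26·0.9435 = 24.53 µg/L.

24.5 µg/L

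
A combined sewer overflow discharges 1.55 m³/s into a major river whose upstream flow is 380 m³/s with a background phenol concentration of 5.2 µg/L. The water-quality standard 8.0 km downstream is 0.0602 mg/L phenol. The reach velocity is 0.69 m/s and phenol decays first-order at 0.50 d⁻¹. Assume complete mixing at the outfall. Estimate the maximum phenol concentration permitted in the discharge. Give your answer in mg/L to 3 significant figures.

5.2 µg/L = 0.0052 mg/L.
Travel time to the compliance point: t = 8000/0.69 = 1.159e+04 s = 0.1342 d; decay factor exp(−0.50·0.1342) = 0.9351.
So the concentration just after mixing may be at most 0.0602/0.9351 = 0.06438 mg/L.
Mass balance: 0.06438·381.6 = 1.55·Cₑ + 380·0.0052.
Cₑ = (24.56 − 1.976) / 1.55 = 14.57 mg/L.

14.6 mg/L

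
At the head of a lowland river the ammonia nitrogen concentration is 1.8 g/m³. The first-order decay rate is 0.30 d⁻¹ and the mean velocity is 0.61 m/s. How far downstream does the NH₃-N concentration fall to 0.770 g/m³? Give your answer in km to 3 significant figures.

149 km

From C = C₀·e^(−kt), t = ln(C₀/C)/k = ln(1.8/0.770)/0.30 = 0.8492/0.30 = 2.831 d.
Distance = v·t = 0.61 m/s × 2.446e+05 s = 1.492e+05 m = 149.2 km.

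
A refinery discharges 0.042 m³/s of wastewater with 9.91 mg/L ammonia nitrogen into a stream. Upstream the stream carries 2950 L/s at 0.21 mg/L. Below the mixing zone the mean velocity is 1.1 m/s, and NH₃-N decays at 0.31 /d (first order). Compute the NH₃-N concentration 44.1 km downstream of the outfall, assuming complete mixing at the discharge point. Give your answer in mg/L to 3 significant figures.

2950 L/s = 2.95 m³/s.
After complete mixing, C₀ = (0.042·9.91 + 2.95·0.21) / 2.992 = 0.3462 mg/L.
Travel time t = 4.41e+04 m / 1.1 m/s = 4.009e+04 s = 0.464 d.
C = 0.3462·exp(−0.31·0.464) = 0.3462·0.866 = 0.2998 mg/L.

0.300 mg/L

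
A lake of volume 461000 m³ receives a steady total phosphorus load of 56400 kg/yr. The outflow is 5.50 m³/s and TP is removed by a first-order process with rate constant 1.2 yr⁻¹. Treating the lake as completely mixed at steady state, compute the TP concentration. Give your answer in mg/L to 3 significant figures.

0.324 mg/L

Outflow Q = 5.50 m³/s × 3.156e+07 s/yr = 1.736e+08 m³/yr.
Steady-state CSTR mass balance: W = Q·C + k·V·C, so C = W/(Q + kV).
Q + kV = 1.736e+08 + 1.2·461000 = 1.741e+08 m³/yr.
C = 56400/1.741e+08 = 0.0003239 kg/m³ = 0.3239 mg/L.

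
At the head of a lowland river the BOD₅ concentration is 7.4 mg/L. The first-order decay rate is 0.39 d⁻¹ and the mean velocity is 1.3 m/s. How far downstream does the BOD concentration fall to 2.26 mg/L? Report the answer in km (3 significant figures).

342 km

From C = C₀·e^(−kt), t = ln(C₀/C)/k = ln(7.4/2.26)/0.39 = 1.186/0.39 = 3.041 d.
Distance = v·t = 1.3 m/s × 2.628e+05 s = 3.416e+05 m = 341.6 km.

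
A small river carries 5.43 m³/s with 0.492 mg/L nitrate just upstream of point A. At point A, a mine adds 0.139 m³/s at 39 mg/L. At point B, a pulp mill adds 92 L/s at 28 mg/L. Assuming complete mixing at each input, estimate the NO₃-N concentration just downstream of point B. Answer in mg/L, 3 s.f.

After input A: C = (5.43·0.492 + 0.139·39) / 5.569 = 1.453 mg/L.
92 L/s = 0.092 m³/s.
After input B: C = (5.569·1.453 + 0.092·28) / 5.661 = 1.885 mg/L.

1.88 mg/L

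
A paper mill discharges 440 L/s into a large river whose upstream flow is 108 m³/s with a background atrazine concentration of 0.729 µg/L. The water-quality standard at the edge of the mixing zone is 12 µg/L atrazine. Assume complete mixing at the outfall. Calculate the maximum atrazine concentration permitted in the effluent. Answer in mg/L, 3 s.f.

440 L/s = 0.44 m³/s.
0.729 µg/L = 0.000729 mg/L.
12 µg/L = 0.012 mg/L.
Mass balance: 0.012·108.4 = 0.44·Cₑ + 108·0.000729.
Cₑ = (1.301 − 0.07873) / 0.44 = 2.779 mg/L.

2.78 mg/L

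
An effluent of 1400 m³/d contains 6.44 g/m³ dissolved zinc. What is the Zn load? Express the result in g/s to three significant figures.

0.104 g/s

1400 m³/d = 0.0162 m³/s.
Mass flux = Q·C = 0.0162 m³/s × 6.44 g/m³ = 0.1044 g/s.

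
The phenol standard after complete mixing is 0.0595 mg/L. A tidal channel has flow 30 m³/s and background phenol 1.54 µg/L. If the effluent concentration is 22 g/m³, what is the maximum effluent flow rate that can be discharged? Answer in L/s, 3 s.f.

79.3 L/s

1.54 µg/L = 0.00154 mg/L.
Mass balance at complete mixing: C_std·(Q_w + Q_r) = Q_w·C_e + Q_r·C_b.
Rearranging, Q_w = Q_r·(C_std − C_b)/(C_e − C_std) = 30·(0.0595 − 0.00154) / (22 − 0.0595) = 0.07925 m³/s.
= 79.25 L/s.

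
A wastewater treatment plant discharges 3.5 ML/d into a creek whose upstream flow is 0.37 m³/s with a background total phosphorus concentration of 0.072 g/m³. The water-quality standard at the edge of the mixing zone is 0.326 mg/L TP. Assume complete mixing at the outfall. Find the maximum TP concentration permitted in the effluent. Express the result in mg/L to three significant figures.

2.65 mg/L

3.5 ML/d = 0.04051 m³/s.
Mass balance: 0.326·0.4105 = 0.04051·Cₑ + 0.37·0.072.
Cₑ = (0.1338 − 0.02664) / 0.04051 = 2.646 mg/L.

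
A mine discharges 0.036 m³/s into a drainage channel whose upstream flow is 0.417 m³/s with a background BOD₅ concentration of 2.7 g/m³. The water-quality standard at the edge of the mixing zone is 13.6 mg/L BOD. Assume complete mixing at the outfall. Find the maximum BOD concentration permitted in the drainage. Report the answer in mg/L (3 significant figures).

140 mg/L

Mass balance: 13.6·0.453 = 0.036·Cₑ + 0.417·2.7.
Cₑ = (6.161 − 1.126) / 0.036 = 139.9 mg/L.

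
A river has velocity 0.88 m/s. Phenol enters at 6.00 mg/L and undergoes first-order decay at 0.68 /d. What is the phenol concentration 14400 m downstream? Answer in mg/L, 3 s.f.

5.27 mg/L

Travel time t = 14400 m / 0.88 m/s = 1.44e+04/0.88 = 1.636e+04 s = 0.1894 d.
First-order decay: C = 6.00·exp(−0.68·0.1894) = 6.00·0.8792 = 5.275 mg/L.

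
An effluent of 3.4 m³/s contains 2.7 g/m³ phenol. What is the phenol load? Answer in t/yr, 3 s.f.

Mass flux = Q·C = 3.4 m³/s × 2.7 g/m³ = 9.18 g/s.
= 9.18 g/s × 31.56 = 289.7 t/yr.

290 t/yr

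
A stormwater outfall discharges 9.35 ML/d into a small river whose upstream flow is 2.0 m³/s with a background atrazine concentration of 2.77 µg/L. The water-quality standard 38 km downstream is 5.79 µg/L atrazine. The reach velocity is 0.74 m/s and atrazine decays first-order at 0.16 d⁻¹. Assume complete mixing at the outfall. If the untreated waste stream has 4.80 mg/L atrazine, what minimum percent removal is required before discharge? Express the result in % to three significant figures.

9.35 ML/d = 0.1082 m³/s.
2.77 µg/L = 0.00277 mg/L.
5.79 µg/L = 0.00579 mg/L.
Travel time to the compliance point: t = 3.8e+04/0.74 = 5.135e+04 s = 0.5943 d; decay factor exp(−0.16·0.5943) = 0.9093.
So the concentration just after mixing may be at most 0.00579/0.9093 = 0.006368 mg/L.
Mass balance: 0.006368·2.108 = 0.1082·Cₑ + 2·0.00277.
Cₑ = (0.01342 − 0.00554) / 0.1082 = 0.07286 mg/L.
Required removal = 1 − 0.07286/4.80 = 98.48 %.

98.5 %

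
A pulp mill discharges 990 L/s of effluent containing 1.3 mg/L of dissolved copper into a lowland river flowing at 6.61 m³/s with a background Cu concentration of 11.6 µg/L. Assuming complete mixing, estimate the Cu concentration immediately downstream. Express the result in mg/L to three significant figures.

0.179 mg/L

990 L/s = 0.99 m³/s.
11.6 µg/L = 0.0116 mg/L.
By mass balance at complete mixing, C = (0.99·1.3 + 6.61·0.0116) / (0.99 + 6.61) = 1.364/7.6 = 0.1794 mg/L.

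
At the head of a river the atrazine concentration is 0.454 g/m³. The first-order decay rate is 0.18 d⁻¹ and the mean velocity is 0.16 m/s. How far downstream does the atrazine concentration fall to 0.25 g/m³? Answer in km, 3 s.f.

From C = C₀·e^(−kt), t = ln(C₀/C)/k = ln(0.454/0.25)/0.18 = 0.5966/0.18 = 3.315 d.
Distance = v·t = 0.16 m/s × 2.864e+05 s = 4.582e+04 m = 45.82 km.

45.8 km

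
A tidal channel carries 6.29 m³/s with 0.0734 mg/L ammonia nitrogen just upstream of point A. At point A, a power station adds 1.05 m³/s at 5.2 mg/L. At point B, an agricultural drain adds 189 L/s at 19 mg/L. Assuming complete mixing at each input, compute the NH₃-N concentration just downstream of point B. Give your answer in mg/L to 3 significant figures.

After input A: C = (6.29·0.0734 + 1.05·5.2) / 7.34 = 0.8068 mg/L.
189 L/s = 0.189 m³/s.
After input B: C = (7.34·0.8068 + 0.189·19) / 7.529 = 1.263 mg/L.

1.26 mg/L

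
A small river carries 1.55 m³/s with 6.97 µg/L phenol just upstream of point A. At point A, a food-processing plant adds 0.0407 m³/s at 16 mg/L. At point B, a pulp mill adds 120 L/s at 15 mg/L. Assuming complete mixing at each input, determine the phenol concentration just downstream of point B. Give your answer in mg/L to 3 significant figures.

6.97 µg/L = 0.00697 mg/L.
After input A: C = (1.55·0.00697 + 0.0407·16) / 1.591 = 0.4162 mg/L.
120 L/s = 0.12 m³/s.
After input B: C = (1.591·0.4162 + 0.12·15) / 1.711 = 1.439 mg/L.

1.44 mg/L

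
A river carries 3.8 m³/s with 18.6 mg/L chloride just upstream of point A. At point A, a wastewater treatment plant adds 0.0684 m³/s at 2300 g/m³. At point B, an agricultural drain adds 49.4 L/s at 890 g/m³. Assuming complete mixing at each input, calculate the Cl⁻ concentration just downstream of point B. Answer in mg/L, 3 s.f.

69.4 mg/L

After input A: C = (3.8·18.6 + 0.0684·2300) / 3.868 = 58.94 mg/L.
49.4 L/s = 0.0494 m³/s.
After input B: C = (3.868·58.94 + 0.0494·890) / 3.918 = 69.42 mg/L.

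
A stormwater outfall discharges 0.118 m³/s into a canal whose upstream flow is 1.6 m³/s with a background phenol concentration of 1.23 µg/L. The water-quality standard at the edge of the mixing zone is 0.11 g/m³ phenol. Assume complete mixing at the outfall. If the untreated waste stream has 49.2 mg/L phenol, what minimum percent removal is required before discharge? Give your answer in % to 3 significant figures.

96.8 %

1.23 µg/L = 0.00123 mg/L.
Mass balance: 0.11·1.718 = 0.118·Cₑ + 1.6·0.00123.
Cₑ = (0.189 − 0.001968) / 0.118 = 1.585 mg/L.
Required removal = 1 − 1.585/49.2 = 96.78 %.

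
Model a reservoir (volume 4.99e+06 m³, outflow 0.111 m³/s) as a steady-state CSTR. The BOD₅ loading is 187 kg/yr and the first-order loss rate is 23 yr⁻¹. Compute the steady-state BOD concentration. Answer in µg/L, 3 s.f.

1.58 µg/L

Outflow Q = 0.111 m³/s × 3.156e+07 s/yr = 3.503e+06 m³/yr.
Steady-state CSTR mass balance: W = Q·C + k·V·C, so C = W/(Q + kV).
Q + kV = 3.503e+06 + 23·4.99e+06 = 1.183e+08 m³/yr.
C = 187/1.183e+08 = 1.581e-06 kg/m³ = 0.001581 mg/L = 1.581 µg/L.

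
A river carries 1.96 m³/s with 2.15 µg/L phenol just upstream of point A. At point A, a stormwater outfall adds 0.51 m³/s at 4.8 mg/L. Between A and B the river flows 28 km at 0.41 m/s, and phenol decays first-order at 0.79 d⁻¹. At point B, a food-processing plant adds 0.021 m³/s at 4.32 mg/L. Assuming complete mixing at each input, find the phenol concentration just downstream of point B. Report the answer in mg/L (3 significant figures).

2.15 µg/L = 0.00215 mg/L.
After input A: C = (1.96·0.00215 + 0.51·4.8) / 2.47 = 0.9928 mg/L.
Over the 28 km reach to input B (t = 6.829e+04 s = 0.7904 d), decay gives C = 0.9928·exp(−0.79·0.7904) = 0.5317 mg/L.
After input B: C = (2.47·0.5317 + 0.021·4.32) / 2.491 = 0.5636 mg/L.

0.564 mg/L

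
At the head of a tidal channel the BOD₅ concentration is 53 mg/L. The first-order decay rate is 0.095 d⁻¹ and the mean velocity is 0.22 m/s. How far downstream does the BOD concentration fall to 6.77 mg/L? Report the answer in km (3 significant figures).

From C = C₀·e^(−kt), t = ln(C₀/C)/k = ln(53/6.77)/0.095 = 2.058/0.095 = 21.66 d.
Distance = v·t = 0.22 m/s × 1.872e+06 s = 4.117e+05 m = 411.7 km.

412 km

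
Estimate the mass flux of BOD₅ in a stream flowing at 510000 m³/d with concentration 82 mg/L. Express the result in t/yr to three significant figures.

510000 m³/d = 5.903 m³/s.
Mass flux = Q·C = 5.903 m³/s × 82 g/m³ = 484 g/s.
= 484 g/s × 31.56 = 1.527e+04 t/yr.

15300 t/yr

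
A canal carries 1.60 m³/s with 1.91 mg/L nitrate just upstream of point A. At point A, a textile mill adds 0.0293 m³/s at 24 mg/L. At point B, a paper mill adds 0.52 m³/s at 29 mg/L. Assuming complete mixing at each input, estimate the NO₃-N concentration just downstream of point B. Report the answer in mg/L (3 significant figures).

After input A: C = (1.6·1.91 + 0.0293·24) / 1.629 = 2.307 mg/L.
After input B: C = (1.629·2.307 + 0.52·29) / 2.149 = 8.765 mg/L.

8.77 mg/L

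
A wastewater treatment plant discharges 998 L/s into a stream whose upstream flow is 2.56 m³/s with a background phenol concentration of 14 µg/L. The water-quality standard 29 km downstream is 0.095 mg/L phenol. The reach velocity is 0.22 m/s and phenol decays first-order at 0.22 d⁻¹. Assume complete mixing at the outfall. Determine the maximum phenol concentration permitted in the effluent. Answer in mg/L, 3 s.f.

998 L/s = 0.998 m³/s.
14 µg/L = 0.014 mg/L.
Travel time to the compliance point: t = 2.9e+04/0.22 = 1.318e+05 s = 1.526 d; decay factor exp(−0.22·1.526) = 0.7149.
So the concentration just after mixing may be at most 0.095/0.7149 = 0.1329 mg/L.
Mass balance: 0.1329·3.558 = 0.998·Cₑ + 2.56·0.014.
Cₑ = (0.4728 − 0.03584) / 0.998 = 0.4379 mg/L.

0.438 mg/L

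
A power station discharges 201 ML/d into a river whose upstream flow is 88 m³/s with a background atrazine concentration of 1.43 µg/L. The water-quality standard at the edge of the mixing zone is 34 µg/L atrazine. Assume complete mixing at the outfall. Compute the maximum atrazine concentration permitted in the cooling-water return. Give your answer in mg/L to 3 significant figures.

1.27 mg/L

201 ML/d = 2.326 m³/s.
1.43 µg/L = 0.00143 mg/L.
34 µg/L = 0.034 mg/L.
Mass balance: 0.034·90.33 = 2.326·Cₑ + 88·0.00143.
Cₑ = (3.071 − 0.1258) / 2.326 = 1.266 mg/L.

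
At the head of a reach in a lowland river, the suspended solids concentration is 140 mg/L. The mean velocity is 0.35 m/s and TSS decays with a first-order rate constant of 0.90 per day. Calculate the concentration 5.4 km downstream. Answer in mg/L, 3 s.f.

Travel time t = 5.4 km / 0.35 m/s = 5400/0.35 = 1.543e+04 s = 0.1786 d.
First-order decay: C = 140·exp(−0.90·0.1786) = 140·0.8515 = 119.2 mg/L.

119 mg/L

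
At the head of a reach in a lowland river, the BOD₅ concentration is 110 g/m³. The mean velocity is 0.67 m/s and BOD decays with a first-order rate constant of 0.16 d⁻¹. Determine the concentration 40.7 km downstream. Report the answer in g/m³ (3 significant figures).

Travel time t = 40.7 km / 0.67 m/s = 4.07e+04/0.67 = 6.075e+04 s = 0.7031 d.
First-order decay: C = 110·exp(−0.16·0.7031) = 110·0.8936 = 98.3 g/m³.

98.3 g/m³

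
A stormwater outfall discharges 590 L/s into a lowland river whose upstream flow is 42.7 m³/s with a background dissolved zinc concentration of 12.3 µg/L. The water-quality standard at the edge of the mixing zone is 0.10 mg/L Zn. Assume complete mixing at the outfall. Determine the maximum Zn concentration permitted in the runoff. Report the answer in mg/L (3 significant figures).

6.45 mg/L

590 L/s = 0.59 m³/s.
12.3 µg/L = 0.0123 mg/L.
Mass balance: 0.1·43.29 = 0.59·Cₑ + 42.7·0.0123.
Cₑ = (4.329 − 0.5252) / 0.59 = 6.447 mg/L.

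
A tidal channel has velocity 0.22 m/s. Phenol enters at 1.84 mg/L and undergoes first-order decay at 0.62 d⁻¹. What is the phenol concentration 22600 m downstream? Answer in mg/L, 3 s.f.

Travel time t = 22600 m / 0.22 m/s = 2.26e+04/0.22 = 1.027e+05 s = 1.189 d.
First-order decay: C = 1.84·exp(−0.62·1.189) = 1.84·0.4785 = 0.8804 mg/L.

0.880 mg/L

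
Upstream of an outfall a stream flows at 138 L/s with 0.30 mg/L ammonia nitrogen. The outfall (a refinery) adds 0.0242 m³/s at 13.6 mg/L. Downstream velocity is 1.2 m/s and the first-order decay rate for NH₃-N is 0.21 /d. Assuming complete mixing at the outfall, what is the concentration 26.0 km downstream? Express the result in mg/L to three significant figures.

2.17 mg/L

138 L/s = 0.138 m³/s.
After complete mixing, C₀ = (0.0242·13.6 + 0.138·0.3) / 0.1622 = 2.284 mg/L.
Travel time t = 2.6e+04 m / 1.2 m/s = 2.167e+04 s = 0.2508 d.
C = 2.284·exp(−0.21·0.2508) = 2.284·0.9487 = 2.167 mg/L.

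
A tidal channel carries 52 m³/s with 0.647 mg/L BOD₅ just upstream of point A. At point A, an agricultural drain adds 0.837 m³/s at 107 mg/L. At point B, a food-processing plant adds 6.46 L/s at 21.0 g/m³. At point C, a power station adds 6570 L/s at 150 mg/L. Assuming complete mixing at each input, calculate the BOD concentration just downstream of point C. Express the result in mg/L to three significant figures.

After input A: C = (52·0.647 + 0.837·107) / 52.84 = 2.332 mg/L.
6.46 L/s = 0.00646 m³/s.
After input B: C = (52.84·2.332 + 0.00646·21) / 52.84 = 2.334 mg/L.
6570 L/s = 6.57 m³/s.
After input C: C = (52.84·2.334 + 6.57·150) / 59.41 = 18.66 mg/L.

18.7 mg/L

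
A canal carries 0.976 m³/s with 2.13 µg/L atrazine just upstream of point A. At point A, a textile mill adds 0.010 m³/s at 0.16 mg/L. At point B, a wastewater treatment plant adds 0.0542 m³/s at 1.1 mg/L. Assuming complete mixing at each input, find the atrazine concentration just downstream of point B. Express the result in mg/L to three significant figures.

2.13 µg/L = 0.00213 mg/L.
After input A: C = (0.976·0.00213 + 0.01·0.16) / 0.986 = 0.003731 mg/L.
After input B: C = (0.986·0.003731 + 0.0542·1.1) / 1.04 = 0.06085 mg/L.

0.0609 mg/L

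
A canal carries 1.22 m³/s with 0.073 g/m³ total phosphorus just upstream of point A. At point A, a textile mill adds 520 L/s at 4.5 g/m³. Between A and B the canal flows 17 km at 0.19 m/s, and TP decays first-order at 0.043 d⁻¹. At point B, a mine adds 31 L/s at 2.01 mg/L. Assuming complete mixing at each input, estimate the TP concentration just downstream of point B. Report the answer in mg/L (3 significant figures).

520 L/s = 0.52 m³/s.
After input A: C = (1.22·0.073 + 0.52·4.5) / 1.74 = 1.396 mg/L.
Over the 17 km reach to input B (t = 8.947e+04 s = 1.036 d), decay gives C = 1.396·exp(−0.043·1.036) = 1.335 mg/L.
31 L/s = 0.031 m³/s.
After input B: C = (1.74·1.335 + 0.031·2.01) / 1.771 = 1.347 mg/L.

1.35 mg/L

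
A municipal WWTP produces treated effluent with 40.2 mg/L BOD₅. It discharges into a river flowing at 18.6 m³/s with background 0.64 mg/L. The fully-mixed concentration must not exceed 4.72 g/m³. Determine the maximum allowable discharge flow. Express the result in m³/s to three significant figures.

Mass balance at complete mixing: C_std·(Q_w + Q_r) = Q_w·C_e + Q_r·C_b.
Rearranging, Q_w = Q_r·(C_std − C_b)/(C_e − C_std) = 18.6·(4.72 − 0.64) / (40.2 − 4.72) = 2.139 m³/s.

2.14 m³/s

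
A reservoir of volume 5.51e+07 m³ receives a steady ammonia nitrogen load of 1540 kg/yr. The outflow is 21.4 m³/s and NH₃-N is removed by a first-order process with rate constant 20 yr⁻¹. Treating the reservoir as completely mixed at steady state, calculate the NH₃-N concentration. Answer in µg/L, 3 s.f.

0.866 µg/L

Outflow Q = 21.4 m³/s × 3.156e+07 s/yr = 6.753e+08 m³/yr.
Steady-state CSTR mass balance: W = Q·C + k·V·C, so C = W/(Q + kV).
Q + kV = 6.753e+08 + 20·5.51e+07 = 1.777e+09 m³/yr.
C = 1540/1.777e+09 = 8.665e-07 kg/m³ = 0.0008665 mg/L = 0.8665 µg/L.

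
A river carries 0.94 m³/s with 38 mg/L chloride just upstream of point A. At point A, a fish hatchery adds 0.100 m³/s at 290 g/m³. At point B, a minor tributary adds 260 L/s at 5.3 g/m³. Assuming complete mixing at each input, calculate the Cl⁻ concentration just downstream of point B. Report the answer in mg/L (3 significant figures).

50.8 mg/L

After input A: C = (0.94·38 + 0.1·290) / 1.04 = 62.23 mg/L.
260 L/s = 0.26 m³/s.
After input B: C = (1.04·62.23 + 0.26·5.3) / 1.3 = 50.84 mg/L.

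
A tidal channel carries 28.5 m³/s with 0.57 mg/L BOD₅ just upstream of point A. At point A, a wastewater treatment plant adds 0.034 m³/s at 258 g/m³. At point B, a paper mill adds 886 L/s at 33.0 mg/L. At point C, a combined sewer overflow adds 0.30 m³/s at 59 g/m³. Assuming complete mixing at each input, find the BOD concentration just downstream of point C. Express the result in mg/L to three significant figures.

2.42 mg/L

After input A: C = (28.5·0.57 + 0.034·258) / 28.53 = 0.8767 mg/L.
886 L/s = 0.886 m³/s.
After input B: C = (28.53·0.8767 + 0.886·33) / 29.42 = 1.844 mg/L.
After input C: C = (29.42·1.844 + 0.3·59) / 29.72 = 2.421 mg/L.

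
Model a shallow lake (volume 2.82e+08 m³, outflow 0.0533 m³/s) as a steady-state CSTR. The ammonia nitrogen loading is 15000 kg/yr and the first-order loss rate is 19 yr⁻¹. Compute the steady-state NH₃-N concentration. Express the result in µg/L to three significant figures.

Outflow Q = 0.0533 m³/s × 3.156e+07 s/yr = 1.682e+06 m³/yr.
Steady-state CSTR mass balance: W = Q·C + k·V·C, so C = W/(Q + kV).
Q + kV = 1.682e+06 + 19·2.82e+08 = 5.36e+09 m³/yr.
C = 15000/5.36e+09 = 2.799e-06 kg/m³ = 0.002799 mg/L = 2.799 µg/L.

2.80 µg/L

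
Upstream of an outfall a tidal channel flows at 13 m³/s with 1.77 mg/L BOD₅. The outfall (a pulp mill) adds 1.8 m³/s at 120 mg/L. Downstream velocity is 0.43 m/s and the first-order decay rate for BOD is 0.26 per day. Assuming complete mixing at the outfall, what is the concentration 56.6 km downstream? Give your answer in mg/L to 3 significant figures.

10.9 mg/L

After complete mixing, C₀ = (1.8·120 + 13·1.77) / 14.8 = 16.15 mg/L.
Travel time t = 5.66e+04 m / 0.43 m/s = 1.316e+05 s = 1.523 d.
C = 16.15·exp(−0.26·1.523) = 16.15·0.6729 = 10.87 mg/L.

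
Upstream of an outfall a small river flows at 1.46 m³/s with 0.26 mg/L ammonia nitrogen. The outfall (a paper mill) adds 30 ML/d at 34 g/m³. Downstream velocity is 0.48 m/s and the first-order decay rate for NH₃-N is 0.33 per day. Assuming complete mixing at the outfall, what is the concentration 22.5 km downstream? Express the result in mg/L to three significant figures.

30 ML/d = 0.3472 m³/s.
After complete mixing, C₀ = (0.3472·34 + 1.46·0.26) / 1.807 = 6.742 mg/L.
Travel time t = 2.25e+04 m / 0.48 m/s = 4.688e+04 s = 0.5425 d.
C = 6.742·exp(−0.33·0.5425) = 6.742·0.8361 = 5.637 mg/L.

5.64 mg/L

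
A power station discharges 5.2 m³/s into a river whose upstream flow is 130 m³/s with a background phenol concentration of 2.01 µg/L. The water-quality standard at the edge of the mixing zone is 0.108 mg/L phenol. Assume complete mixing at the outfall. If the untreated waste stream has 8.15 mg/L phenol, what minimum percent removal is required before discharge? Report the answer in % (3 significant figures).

2.01 µg/L = 0.00201 mg/L.
Mass balance: 0.108·135.2 = 5.2·Cₑ + 130·0.00201.
Cₑ = (14.6 − 0.2613) / 5.2 = 2.758 mg/L.
Required removal = 1 − 2.758/8.15 = 66.16 %.

66.2 %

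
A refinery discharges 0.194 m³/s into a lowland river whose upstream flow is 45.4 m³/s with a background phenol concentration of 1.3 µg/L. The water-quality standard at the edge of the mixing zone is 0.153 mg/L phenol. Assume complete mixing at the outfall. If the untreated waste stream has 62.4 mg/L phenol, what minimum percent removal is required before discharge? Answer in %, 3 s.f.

1.3 µg/L = 0.0013 mg/L.
Mass balance: 0.153·45.59 = 0.194·Cₑ + 45.4·0.0013.
Cₑ = (6.976 − 0.05902) / 0.194 = 35.65 mg/L.
Required removal = 1 − 35.65/62.4 = 42.86 %.

42.9 %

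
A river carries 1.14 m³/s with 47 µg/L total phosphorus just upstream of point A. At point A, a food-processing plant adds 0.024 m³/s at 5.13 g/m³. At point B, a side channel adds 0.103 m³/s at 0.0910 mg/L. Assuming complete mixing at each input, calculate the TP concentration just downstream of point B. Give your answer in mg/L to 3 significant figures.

47 µg/L = 0.047 mg/L.
After input A: C = (1.14·0.047 + 0.024·5.13) / 1.164 = 0.1518 mg/L.
After input B: C = (1.164·0.1518 + 0.103·0.091) / 1.267 = 0.1469 mg/L.

0.147 mg/L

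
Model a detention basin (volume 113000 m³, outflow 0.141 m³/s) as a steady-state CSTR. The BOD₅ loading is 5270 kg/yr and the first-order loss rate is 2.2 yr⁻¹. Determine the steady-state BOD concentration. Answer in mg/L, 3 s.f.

1.12 mg/L

Outflow Q = 0.141 m³/s × 3.156e+07 s/yr = 4.45e+06 m³/yr.
Steady-state CSTR mass balance: W = Q·C + k·V·C, so C = W/(Q + kV).
Q + kV = 4.45e+06 + 2.2·113000 = 4.698e+06 m³/yr.
C = 5270/4.698e+06 = 0.001122 kg/m³ = 1.122 mg/L.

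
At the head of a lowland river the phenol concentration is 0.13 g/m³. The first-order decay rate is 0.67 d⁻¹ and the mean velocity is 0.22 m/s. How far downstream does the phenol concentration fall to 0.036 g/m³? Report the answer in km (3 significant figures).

36.4 km

From C = C₀·e^(−kt), t = ln(C₀/C)/k = ln(0.13/0.036)/0.67 = 1.284/0.67 = 1.916 d.
Distance = v·t = 0.22 m/s × 1.656e+05 s = 3.643e+04 m = 36.43 km.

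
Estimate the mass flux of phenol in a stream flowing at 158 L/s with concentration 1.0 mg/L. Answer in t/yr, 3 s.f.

4.99 t/yr

158 L/s = 0.158 m³/s.
Mass flux = Q·C = 0.158 m³/s × 1 g/m³ = 0.158 g/s.
= 0.158 g/s × 31.56 = 4.986 t/yr.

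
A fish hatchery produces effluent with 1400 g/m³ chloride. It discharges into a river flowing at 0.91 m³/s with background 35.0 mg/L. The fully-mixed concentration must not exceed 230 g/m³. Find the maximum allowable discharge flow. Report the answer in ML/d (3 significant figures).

Mass balance at complete mixing: C_std·(Q_w + Q_r) = Q_w·C_e + Q_r·C_b.
Rearranging, Q_w = Q_r·(C_std − C_b)/(C_e − C_std) = 0.91·(230 − 35) / (1400 − 230) = 0.1517 m³/s.
= 13.1 ML/d.

13.1 ML/d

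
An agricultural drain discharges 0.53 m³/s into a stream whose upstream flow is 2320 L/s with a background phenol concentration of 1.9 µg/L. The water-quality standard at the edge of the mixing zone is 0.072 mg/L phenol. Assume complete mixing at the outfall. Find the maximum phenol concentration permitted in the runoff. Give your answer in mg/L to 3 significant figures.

0.379 mg/L

2320 L/s = 2.32 m³/s.
1.9 µg/L = 0.0019 mg/L.
Mass balance: 0.072·2.85 = 0.53·Cₑ + 2.32·0.0019.
Cₑ = (0.2052 − 0.004408) / 0.53 = 0.3789 mg/L.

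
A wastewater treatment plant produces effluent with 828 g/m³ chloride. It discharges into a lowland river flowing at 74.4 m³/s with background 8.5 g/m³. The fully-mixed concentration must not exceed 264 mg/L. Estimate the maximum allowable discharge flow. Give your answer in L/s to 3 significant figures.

33700 L/s

Mass balance at complete mixing: C_std·(Q_w + Q_r) = Q_w·C_e + Q_r·C_b.
Rearranging, Q_w = Q_r·(C_std − C_b)/(C_e − C_std) = 74.4·(264 − 8.5) / (828 − 264) = 33.7 m³/s.
= 3.37e+04 L/s.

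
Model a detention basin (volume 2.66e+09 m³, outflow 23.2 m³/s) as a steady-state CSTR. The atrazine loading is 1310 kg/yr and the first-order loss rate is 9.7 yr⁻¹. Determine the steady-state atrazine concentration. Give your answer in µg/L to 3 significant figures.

Outflow Q = 23.2 m³/s × 3.156e+07 s/yr = 7.321e+08 m³/yr.
Steady-state CSTR mass balance: W = Q·C + k·V·C, so C = W/(Q + kV).
Q + kV = 7.321e+08 + 9.7·2.66e+09 = 2.653e+10 m³/yr.
C = 1310/2.653e+10 = 4.937e-08 kg/m³ = 4.937e-05 mg/L = 0.04937 µg/L.

0.0494 µg/L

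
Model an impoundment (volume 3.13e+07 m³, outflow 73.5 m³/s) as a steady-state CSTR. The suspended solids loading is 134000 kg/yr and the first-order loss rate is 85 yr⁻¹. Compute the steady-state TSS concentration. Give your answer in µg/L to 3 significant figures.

26.9 µg/L

Outflow Q = 73.5 m³/s × 3.156e+07 s/yr = 2.319e+09 m³/yr.
Steady-state CSTR mass balance: W = Q·C + k·V·C, so C = W/(Q + kV).
Q + kV = 2.319e+09 + 85·3.13e+07 = 4.98e+09 m³/yr.
C = 134000/4.98e+09 = 2.691e-05 kg/m³ = 0.02691 mg/L = 26.91 µg/L.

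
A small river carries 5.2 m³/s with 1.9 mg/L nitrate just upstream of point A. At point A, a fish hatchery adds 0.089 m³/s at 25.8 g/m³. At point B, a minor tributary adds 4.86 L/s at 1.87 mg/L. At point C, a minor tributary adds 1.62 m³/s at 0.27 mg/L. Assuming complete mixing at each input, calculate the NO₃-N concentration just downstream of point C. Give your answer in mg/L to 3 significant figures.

1.83 mg/L

After input A: C = (5.2·1.9 + 0.089·25.8) / 5.289 = 2.302 mg/L.
4.86 L/s = 0.00486 m³/s.
After input B: C = (5.289·2.302 + 0.00486·1.87) / 5.294 = 2.302 mg/L.
After input C: C = (5.294·2.302 + 1.62·0.27) / 6.914 = 1.826 mg/L.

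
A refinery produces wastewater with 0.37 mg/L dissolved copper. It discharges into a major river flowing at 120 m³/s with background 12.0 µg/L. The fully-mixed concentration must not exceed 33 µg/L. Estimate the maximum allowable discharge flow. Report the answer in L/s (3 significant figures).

7480 L/s

12.0 µg/L = 0.012 mg/L.
33 µg/L = 0.033 mg/L.
Mass balance at complete mixing: C_std·(Q_w + Q_r) = Q_w·C_e + Q_r·C_b.
Rearranging, Q_w = Q_r·(C_std − C_b)/(C_e − C_std) = 120·(0.033 − 0.012) / (0.37 − 0.033) = 7.478 m³/s.
= 7478 L/s.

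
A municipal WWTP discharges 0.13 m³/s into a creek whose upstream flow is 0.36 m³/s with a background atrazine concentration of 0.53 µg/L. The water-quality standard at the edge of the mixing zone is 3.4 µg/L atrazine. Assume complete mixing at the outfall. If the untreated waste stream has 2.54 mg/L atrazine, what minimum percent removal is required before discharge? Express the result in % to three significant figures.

99.6 %

0.53 µg/L = 0.00053 mg/L.
3.4 µg/L = 0.0034 mg/L.
Mass balance: 0.0034·0.49 = 0.13·Cₑ + 0.36·0.00053.
Cₑ = (0.001666 − 0.0001908) / 0.13 = 0.01135 mg/L.
Required removal = 1 − 0.01135/2.54 = 99.55 %.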